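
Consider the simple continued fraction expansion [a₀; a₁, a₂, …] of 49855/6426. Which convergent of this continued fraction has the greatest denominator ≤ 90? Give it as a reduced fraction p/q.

a_0 = 7: 7/1  (≤ bound)
a_1 = 1: 8/1  (≤ bound)
a_2 = 3: 31/4  (≤ bound)
a_3 = 7: 225/29  (≤ bound)
a_4 = 3: 706/91  (> 90, stop)

225/29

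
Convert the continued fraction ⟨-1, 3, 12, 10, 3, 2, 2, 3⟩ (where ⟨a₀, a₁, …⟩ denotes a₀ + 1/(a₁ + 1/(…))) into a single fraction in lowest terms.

-15041/22263

Start with 3.
2 + 1/(3/1) = 2 + 1/3 = 7/3
2 + 1/(7/3) = 2 + 3/7 = 17/7
3 + 1/(17/7) = 3 + 7/17 = 58/17
10 + 1/(58/17) = 10 + 17/58 = 597/58
12 + 1/(597/58) = 12 + 58/597 = 7222/597
3 + 1/(7222/597) = 3 + 597/7222 = 22263/7222
-1 + 1/(22263/7222) = -1 + 7222/22263 = -15041/22263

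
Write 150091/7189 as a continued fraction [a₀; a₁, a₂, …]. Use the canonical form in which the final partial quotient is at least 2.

Apply division with remainder until the remainder is 0:
150091 = 20·7189 + 6311, so a_0 = 20
7189 = 1·6311 + 878, so a_1 = 1
6311 = 7·878 + 165, so a_2 = 7
878 = 5·165 + 53, so a_3 = 5
165 = 3·53 + 6, so a_4 = 3
53 = 8·6 + 5, so a_5 = 8
6 = 1·5 + 1, so a_6 = 1
5 = 5·1 + 0, so a_7 = 5

[20; 1, 7, 5, 3, 8, 1, 5]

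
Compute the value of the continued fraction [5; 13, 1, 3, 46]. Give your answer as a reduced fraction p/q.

12905/2544

Start with 46.
3 + 1/(46/1) = 3 + 1/46 = 139/46
1 + 1/(139/46) = 1 + 46/139 = 185/139
13 + 1/(185/139) = 13 + 139/185 = 2544/185
5 + 1/(2544/185) = 5 + 185/2544 = 12905/2544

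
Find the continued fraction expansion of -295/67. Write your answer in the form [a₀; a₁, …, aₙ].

-295 = -5·67 + 40, so a_0 = -5
67 = 1·40 + 27, so a_1 = 1
40 = 1·27 + 13, so a_2 = 1
27 = 2·13 + 1, so a_3 = 2
13 = 13·1 + 0, so a_4 = 13

[-5; 1, 1, 2, 13]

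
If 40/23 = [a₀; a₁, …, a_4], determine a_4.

5

Run the Euclidean algorithm, recording each quotient:
⌊40/23⌋ = 1, remainder 17
⌊23/17⌋ = 1, remainder 6
⌊17/6⌋ = 2, remainder 5
⌊6/5⌋ = 1, remainder 1
⌊5/1⌋ = 5, remainder 0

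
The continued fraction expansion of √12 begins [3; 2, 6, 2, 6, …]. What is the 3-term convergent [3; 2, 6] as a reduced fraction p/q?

45/13

a_0 = 3: 3/1
a_1 = 2: 7/2
a_2 = 6: 45/13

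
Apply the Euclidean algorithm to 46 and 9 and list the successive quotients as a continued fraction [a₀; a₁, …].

[5; 9]

Apply division with remainder until the remainder is 0:
46 = 5·9 + 1, so a_0 = 5
9 = 9·1 + 0, so a_1 = 9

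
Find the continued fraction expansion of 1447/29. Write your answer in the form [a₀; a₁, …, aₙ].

⌊1447/29⌋ = 49, remainder 26
⌊29/26⌋ = 1, remainder 3
⌊26/3⌋ = 8, remainder 2
⌊3/2⌋ = 1, remainder 1
⌊2/1⌋ = 2, remainder 0

[49; 1, 8, 1, 2]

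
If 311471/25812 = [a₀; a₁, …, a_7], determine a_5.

1

311471 = 12·25812 + 1727, so a_0 = 12
25812 = 14·1727 + 1634, so a_1 = 14
1727 = 1·1634 + 93, so a_2 = 1
1634 = 17·93 + 53, so a_3 = 17
93 = 1·53 + 40, so a_4 = 1
53 = 1·40 + 13, so a_5 = 1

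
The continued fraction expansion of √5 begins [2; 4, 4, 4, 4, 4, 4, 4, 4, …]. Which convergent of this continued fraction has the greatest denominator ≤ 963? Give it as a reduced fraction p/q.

a_0 = 2: 2/1  (≤ bound)
a_1 = 4: 9/4  (≤ bound)
a_2 = 4: 38/17  (≤ bound)
a_3 = 4: 161/72  (≤ bound)
a_4 = 4: 682/305  (≤ bound)
a_5 = 4: 2889/1292  (> 963, stop)

682/305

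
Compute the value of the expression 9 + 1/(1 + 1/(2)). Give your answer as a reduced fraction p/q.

Collapse the nested fraction from the inside out:
Start with 2.
1 + 1/(2/1) = 1 + 1/2 = 3/2
9 + 1/(3/2) = 9 + 2/3 = 29/3

29/3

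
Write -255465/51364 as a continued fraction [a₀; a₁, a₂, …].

-255465 = -5·51364 + 1355, so a_0 = -5
51364 = 37·1355 + 1229, so a_1 = 37
1355 = 1·1229 + 126, so a_2 = 1
1229 = 9·126 + 95, so a_3 = 9
126 = 1·95 + 31, so a_4 = 1
95 = 3·31 + 2, so a_5 = 3
31 = 15·2 + 1, so a_6 = 15
2 = 2·1 + 0, so a_7 = 2

[-5; 37, 1, 9, 1, 3, 15, 2]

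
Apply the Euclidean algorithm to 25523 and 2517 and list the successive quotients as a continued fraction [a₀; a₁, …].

[10; 7, 7, 1, 2, 15]

Run the Euclidean algorithm, recording each quotient:
25523 = 10·2517 + 353, so a_0 = 10
2517 = 7·353 + 46, so a_1 = 7
353 = 7·46 + 31, so a_2 = 7
46 = 1·31 + 15, so a_3 = 1
31 = 2·15 + 1, so a_4 = 2
15 = 15·1 + 0, so a_5 = 15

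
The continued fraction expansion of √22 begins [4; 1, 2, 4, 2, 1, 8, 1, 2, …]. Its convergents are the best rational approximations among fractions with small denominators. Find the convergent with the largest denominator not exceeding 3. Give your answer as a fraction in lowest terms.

List convergents until the denominator exceeds the bound:
a_0 = 4: 4/1  (≤ bound)
a_1 = 1: 5/1  (≤ bound)
a_2 = 2: 14/3  (≤ bound)
a_3 = 4: 61/13  (> 3, stop)

14/3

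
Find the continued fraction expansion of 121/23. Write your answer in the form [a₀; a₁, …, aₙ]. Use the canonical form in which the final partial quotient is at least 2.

Repeatedly divide and take the remainder:
121 = 5·23 + 6, so a_0 = 5
23 = 3·6 + 5, so a_1 = 3
6 = 1·5 + 1, so a_2 = 1
5 = 5·1 + 0, so a_3 = 5

[5; 3, 1, 5]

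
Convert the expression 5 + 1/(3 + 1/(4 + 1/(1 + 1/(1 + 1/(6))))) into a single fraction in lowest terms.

a_0 = 5: 5/1
a_1 = 3: 16/3
a_2 = 4: 69/13
a_3 = 1: 85/16
a_4 = 1: 154/29
a_5 = 6: 1009/190

1009/190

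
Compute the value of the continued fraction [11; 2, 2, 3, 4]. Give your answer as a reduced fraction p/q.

a_0 = 11: 11/1
a_1 = 2: 23/2
a_2 = 2: 57/5
a_3 = 3: 194/17
a_4 = 4: 833/73

833/73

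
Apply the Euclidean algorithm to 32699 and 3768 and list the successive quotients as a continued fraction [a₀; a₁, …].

[8; 1, 2, 9, 2, 2, 12, 2]

32699 = 8·3768 + 2555, so a_0 = 8
3768 = 1·2555 + 1213, so a_1 = 1
2555 = 2·1213 + 129, so a_2 = 2
1213 = 9·129 + 52, so a_3 = 9
129 = 2·52 + 25, so a_4 = 2
52 = 2·25 + 2, so a_5 = 2
25 = 12·2 + 1, so a_6 = 12
2 = 2·1 + 0, so a_7 = 2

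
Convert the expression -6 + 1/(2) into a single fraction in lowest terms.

-11/2

Build up convergents one term at a time:
a_0 = -6: -6/1
a_1 = 2: -11/2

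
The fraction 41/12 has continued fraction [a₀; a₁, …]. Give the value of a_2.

41 = 3·12 + 5, so a_0 = 3
12 = 2·5 + 2, so a_1 = 2
5 = 2·2 + 1, so a_2 = 2

2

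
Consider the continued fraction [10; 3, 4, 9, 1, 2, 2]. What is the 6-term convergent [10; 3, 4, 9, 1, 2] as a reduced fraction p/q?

3979/386

Use the convergent recurrence hₖ = aₖ·hₖ₋₁ + hₖ₋₂ (and likewise for the denominators kₖ):
a_0 = 10: 10/1
a_1 = 3: 31/3
a_2 = 4: 134/13
a_3 = 9: 1237/120
a_4 = 1: 1371/133
a_5 = 2: 3979/386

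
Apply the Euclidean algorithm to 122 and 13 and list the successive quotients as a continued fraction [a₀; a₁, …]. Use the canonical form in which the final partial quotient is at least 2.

[9; 2, 1, 1, 2]

⌊122/13⌋ = 9, remainder 5
⌊13/5⌋ = 2, remainder 3
⌊5/3⌋ = 1, remainder 2
⌊3/2⌋ = 1, remainder 1
⌊2/1⌋ = 2, remainder 0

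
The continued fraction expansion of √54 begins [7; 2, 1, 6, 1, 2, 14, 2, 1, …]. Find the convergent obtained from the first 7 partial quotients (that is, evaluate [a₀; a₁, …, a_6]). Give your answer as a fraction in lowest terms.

Collapse the nested fraction from the inside out:
Start with 14.
2 + 1/(14/1) = 2 + 1/14 = 29/14
1 + 1/(29/14) = 1 + 14/29 = 43/29
6 + 1/(43/29) = 6 + 29/43 = 287/43
1 + 1/(287/43) = 1 + 43/287 = 330/287
2 + 1/(330/287) = 2 + 287/330 = 947/330
7 + 1/(947/330) = 7 + 330/947 = 6959/947

6959/947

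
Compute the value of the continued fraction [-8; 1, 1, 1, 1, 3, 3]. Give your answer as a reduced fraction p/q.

a_0 = -8: -8/1
a_1 = 1: -7/1
a_2 = 1: -15/2
a_3 = 1: -22/3
a_4 = 1: -37/5
a_5 = 3: -133/18
a_6 = 3: -436/59

-436/59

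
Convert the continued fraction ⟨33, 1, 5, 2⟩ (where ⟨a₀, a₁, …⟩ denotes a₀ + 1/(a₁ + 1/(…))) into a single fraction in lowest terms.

440/13

Collapse the nested fraction from the inside out:
Start with 2.
5 + 1/(2/1) = 5 + 1/2 = 11/2
1 + 1/(11/2) = 1 + 2/11 = 13/11
33 + 1/(13/11) = 33 + 11/13 = 440/13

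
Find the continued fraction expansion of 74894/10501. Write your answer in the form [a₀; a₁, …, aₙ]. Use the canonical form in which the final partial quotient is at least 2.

[7; 7, 1, 1, 3, 49, 4]

74894 = 7·10501 + 1387, so a_0 = 7
10501 = 7·1387 + 792, so a_1 = 7
1387 = 1·792 + 595, so a_2 = 1
792 = 1·595 + 197, so a_3 = 1
595 = 3·197 + 4, so a_4 = 3
197 = 49·4 + 1, so a_5 = 49
4 = 4·1 + 0, so a_6 = 4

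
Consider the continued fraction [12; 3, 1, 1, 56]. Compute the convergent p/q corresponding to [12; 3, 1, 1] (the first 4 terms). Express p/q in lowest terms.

a_0 = 12: 12/1
a_1 = 3: 37/3
a_2 = 1: 49/4
a_3 = 1: 86/7

86/7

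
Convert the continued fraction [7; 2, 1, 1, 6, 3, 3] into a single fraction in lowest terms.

Start with 3.
3 + 1/(3/1) = 3 + 1/3 = 10/3
6 + 1/(10/3) = 6 + 3/10 = 63/10
1 + 1/(63/10) = 1 + 10/63 = 73/63
1 + 1/(73/63) = 1 + 63/73 = 136/73
2 + 1/(136/73) = 2 + 73/136 = 345/136
7 + 1/(345/136) = 7 + 136/345 = 2551/345

2551/345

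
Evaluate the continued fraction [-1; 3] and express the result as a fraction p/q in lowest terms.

Start with 3.
-1 + 1/(3/1) = -1 + 1/3 = -2/3

-2/3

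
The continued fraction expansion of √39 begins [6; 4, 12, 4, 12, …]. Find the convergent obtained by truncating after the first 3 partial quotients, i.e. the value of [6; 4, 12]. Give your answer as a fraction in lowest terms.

Start with 12.
4 + 1/(12/1) = 4 + 1/12 = 49/12
6 + 1/(49/12) = 6 + 12/49 = 306/49

306/49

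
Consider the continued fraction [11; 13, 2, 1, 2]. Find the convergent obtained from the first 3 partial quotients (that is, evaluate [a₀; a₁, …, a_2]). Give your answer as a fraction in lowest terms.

299/27

Starting at the tail and folding back:
Start with 2.
13 + 1/(2/1) = 13 + 1/2 = 27/2
11 + 1/(27/2) = 11 + 2/27 = 299/27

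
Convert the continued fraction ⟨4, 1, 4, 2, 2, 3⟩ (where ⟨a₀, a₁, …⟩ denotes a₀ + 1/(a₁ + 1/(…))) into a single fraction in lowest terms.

Build up convergents one term at a time:
a_0 = 4: 4/1
a_1 = 1: 5/1
a_2 = 4: 24/5
a_3 = 2: 53/11
a_4 = 2: 130/27
a_5 = 3: 443/92

443/92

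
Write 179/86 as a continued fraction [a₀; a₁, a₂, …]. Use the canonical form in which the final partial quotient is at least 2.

[2; 12, 3, 2]

179 ÷ 86 → quotient 2, remainder 7
86 ÷ 7 → quotient 12, remainder 2
7 ÷ 2 → quotient 3, remainder 1
2 ÷ 1 → quotient 2, remainder 0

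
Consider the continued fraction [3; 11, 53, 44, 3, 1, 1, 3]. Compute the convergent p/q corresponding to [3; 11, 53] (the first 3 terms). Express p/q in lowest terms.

1805/584

a_0 = 3: 3/1
a_1 = 11: 34/11
a_2 = 53: 1805/584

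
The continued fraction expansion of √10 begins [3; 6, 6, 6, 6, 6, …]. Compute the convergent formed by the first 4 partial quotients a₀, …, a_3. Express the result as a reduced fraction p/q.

a_0 = 3: 3/1
a_1 = 6: 19/6
a_2 = 6: 117/37
a_3 = 6: 721/228

721/228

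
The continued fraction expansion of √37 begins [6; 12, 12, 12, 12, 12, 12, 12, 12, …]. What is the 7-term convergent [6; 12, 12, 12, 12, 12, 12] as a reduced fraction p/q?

18798954/3090529

a_0 = 6: 6/1
a_1 = 12: 73/12
a_2 = 12: 882/145
a_3 = 12: 10657/1752
a_4 = 12: 128766/21169
a_5 = 12: 1555849/255780
a_6 = 12: 18798954/3090529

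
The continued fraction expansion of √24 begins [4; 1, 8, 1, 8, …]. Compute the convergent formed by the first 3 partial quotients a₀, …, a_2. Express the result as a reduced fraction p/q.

44/9

Collapse the nested fraction from the inside out:
Start with 8.
1 + 1/(8/1) = 1 + 1/8 = 9/8
4 + 1/(9/8) = 4 + 8/9 = 44/9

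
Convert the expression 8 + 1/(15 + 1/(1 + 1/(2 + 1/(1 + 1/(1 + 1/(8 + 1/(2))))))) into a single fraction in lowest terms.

Collapse the nested fraction from the inside out:
Start with 2.
8 + 1/(2/1) = 8 + 1/2 = 17/2
1 + 1/(17/2) = 1 + 2/17 = 19/17
1 + 1/(19/17) = 1 + 17/19 = 36/19
2 + 1/(36/19) = 2 + 19/36 = 91/36
1 + 1/(91/36) = 1 + 36/91 = 127/91
15 + 1/(127/91) = 15 + 91/127 = 1996/127
8 + 1/(1996/127) = 8 + 127/1996 = 16095/1996

16095/1996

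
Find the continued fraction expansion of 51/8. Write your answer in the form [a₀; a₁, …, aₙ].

Apply division with remainder until the remainder is 0:
51 = 6·8 + 3, so a_0 = 6
8 = 2·3 + 2, so a_1 = 2
3 = 1·2 + 1, so a_2 = 1
2 = 2·1 + 0, so a_3 = 2

[6; 2, 1, 2]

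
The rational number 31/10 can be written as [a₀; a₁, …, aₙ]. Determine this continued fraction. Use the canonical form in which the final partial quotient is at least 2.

31 ÷ 10 → quotient 3, remainder 1
10 ÷ 1 → quotient 10, remainder 0

[3; 10]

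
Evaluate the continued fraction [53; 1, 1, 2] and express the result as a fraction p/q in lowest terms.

268/5

Start with 2.
1 + 1/(2/1) = 1 + 1/2 = 3/2
1 + 1/(3/2) = 1 + 2/3 = 5/3
53 + 1/(5/3) = 53 + 3/5 = 268/5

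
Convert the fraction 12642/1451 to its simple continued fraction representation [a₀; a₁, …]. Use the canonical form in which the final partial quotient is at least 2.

[8; 1, 2, 2, 11, 1, 3, 4]

12642 ÷ 1451 → quotient 8, remainder 1034
1451 ÷ 1034 → quotient 1, remainder 417
1034 ÷ 417 → quotient 2, remainder 200
417 ÷ 200 → quotient 2, remainder 17
200 ÷ 17 → quotient 11, remainder 13
17 ÷ 13 → quotient 1, remainder 4
13 ÷ 4 → quotient 3, remainder 1
4 ÷ 1 → quotient 4, remainder 0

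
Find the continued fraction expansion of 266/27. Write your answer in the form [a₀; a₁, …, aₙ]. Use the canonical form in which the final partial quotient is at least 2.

[9; 1, 5, 1, 3]

Repeatedly divide and take the remainder:
⌊266/27⌋ = 9, remainder 23
⌊27/23⌋ = 1, remainder 4
⌊23/4⌋ = 5, remainder 3
⌊4/3⌋ = 1, remainder 1
⌊3/1⌋ = 3, remainder 0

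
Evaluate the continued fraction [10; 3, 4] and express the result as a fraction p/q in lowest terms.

Collapse the nested fraction from the inside out:
Start with 4.
3 + 1/(4/1) = 3 + 1/4 = 13/4
10 + 1/(13/4) = 10 + 4/13 = 134/13

134/13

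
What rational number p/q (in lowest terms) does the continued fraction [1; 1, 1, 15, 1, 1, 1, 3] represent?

538/355

Compute successive convergents:
a_0 = 1: 1/1
a_1 = 1: 2/1
a_2 = 1: 3/2
a_3 = 15: 47/31
a_4 = 1: 50/33
a_5 = 1: 97/64
a_6 = 1: 147/97
a_7 = 3: 538/355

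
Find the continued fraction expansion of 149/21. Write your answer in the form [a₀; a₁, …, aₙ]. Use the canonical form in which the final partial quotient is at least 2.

Apply division with remainder until the remainder is 0:
⌊149/21⌋ = 7, remainder 2
⌊21/2⌋ = 10, remainder 1
⌊2/1⌋ = 2, remainder 0

[7; 10, 2]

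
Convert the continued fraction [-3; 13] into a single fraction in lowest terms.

Use the convergent recurrence hₖ = aₖ·hₖ₋₁ + hₖ₋₂ (and likewise for the denominators kₖ):
a_0 = -3: -3/1
a_1 = 13: -38/13

-38/13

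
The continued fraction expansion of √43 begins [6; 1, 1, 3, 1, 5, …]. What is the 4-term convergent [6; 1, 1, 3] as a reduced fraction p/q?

a_0 = 6: 6/1
a_1 = 1: 7/1
a_2 = 1: 13/2
a_3 = 3: 46/7

46/7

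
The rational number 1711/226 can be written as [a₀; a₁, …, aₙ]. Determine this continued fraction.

1711 ÷ 226 → quotient 7, remainder 129
226 ÷ 129 → quotient 1, remainder 97
129 ÷ 97 → quotient 1, remainder 32
97 ÷ 32 → quotient 3, remainder 1
32 ÷ 1 → quotient 32, remainder 0

[7; 1, 1, 3, 32]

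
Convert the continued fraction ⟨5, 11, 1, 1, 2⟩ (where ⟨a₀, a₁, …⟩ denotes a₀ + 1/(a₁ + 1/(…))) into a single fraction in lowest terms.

Compute successive convergents:
a_0 = 5: 5/1
a_1 = 11: 56/11
a_2 = 1: 61/12
a_3 = 1: 117/23
a_4 = 2: 295/58

295/58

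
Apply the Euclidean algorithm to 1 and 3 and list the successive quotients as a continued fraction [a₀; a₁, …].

[0; 3]

Apply division with remainder until the remainder is 0:
1 ÷ 3 → quotient 0, remainder 1
3 ÷ 1 → quotient 3, remainder 0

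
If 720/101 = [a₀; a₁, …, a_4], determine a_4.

720 ÷ 101 → quotient 7, remainder 13
101 ÷ 13 → quotient 7, remainder 10
13 ÷ 10 → quotient 1, remainder 3
10 ÷ 3 → quotient 3, remainder 1
3 ÷ 1 → quotient 3, remainder 0

3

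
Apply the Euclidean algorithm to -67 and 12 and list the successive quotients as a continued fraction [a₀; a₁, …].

-67 = -6·12 + 5, so a_0 = -6
12 = 2·5 + 2, so a_1 = 2
5 = 2·2 + 1, so a_2 = 2
2 = 2·1 + 0, so a_3 = 2

[-6; 2, 2, 2]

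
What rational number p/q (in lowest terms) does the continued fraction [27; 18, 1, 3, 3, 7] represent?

48236/1783

Start with 7.
3 + 1/(7/1) = 3 + 1/7 = 22/7
3 + 1/(22/7) = 3 + 7/22 = 73/22
1 + 1/(73/22) = 1 + 22/73 = 95/73
18 + 1/(95/73) = 18 + 73/95 = 1783/95
27 + 1/(1783/95) = 27 + 95/1783 = 48236/1783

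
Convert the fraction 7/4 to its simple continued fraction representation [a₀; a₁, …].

[1; 1, 3]

7 = 1·4 + 3, so a_0 = 1
4 = 1·3 + 1, so a_1 = 1
3 = 3·1 + 0, so a_2 = 3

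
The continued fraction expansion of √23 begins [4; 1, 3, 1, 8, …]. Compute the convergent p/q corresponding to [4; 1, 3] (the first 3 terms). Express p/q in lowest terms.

19/4

Work from the innermost term outward:
Start with 3.
1 + 1/(3/1) = 1 + 1/3 = 4/3
4 + 1/(4/3) = 4 + 3/4 = 19/4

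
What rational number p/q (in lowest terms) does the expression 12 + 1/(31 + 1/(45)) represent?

16797/1396

Start with 45.
31 + 1/(45/1) = 31 + 1/45 = 1396/45
12 + 1/(1396/45) = 12 + 45/1396 = 16797/1396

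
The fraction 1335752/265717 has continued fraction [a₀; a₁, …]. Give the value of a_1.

Run the Euclidean algorithm, recording each quotient:
1335752 = 5·265717 + 7167, so a_0 = 5
265717 = 37·7167 + 538, so a_1 = 37

37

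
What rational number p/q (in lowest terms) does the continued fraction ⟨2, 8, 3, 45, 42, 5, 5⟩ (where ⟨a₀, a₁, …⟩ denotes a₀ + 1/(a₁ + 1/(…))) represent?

Start with 5.
5 + 1/(5/1) = 5 + 1/5 = 26/5
42 + 1/(26/5) = 42 + 5/26 = 1097/26
45 + 1/(1097/26) = 45 + 26/1097 = 49391/1097
3 + 1/(49391/1097) = 3 + 1097/49391 = 149270/49391
8 + 1/(149270/49391) = 8 + 49391/149270 = 1243551/149270
2 + 1/(1243551/149270) = 2 + 149270/1243551 = 2636372/1243551

2636372/1243551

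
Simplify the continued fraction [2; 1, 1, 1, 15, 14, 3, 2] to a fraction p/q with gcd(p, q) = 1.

12556/4721

a_0 = 2: 2/1
a_1 = 1: 3/1
a_2 = 1: 5/2
a_3 = 1: 8/3
a_4 = 15: 125/47
a_5 = 14: 1758/661
a_6 = 3: 5399/2030
a_7 = 2: 12556/4721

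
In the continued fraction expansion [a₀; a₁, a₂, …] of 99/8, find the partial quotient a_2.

1

Run the Euclidean algorithm, recording each quotient:
99 = 12·8 + 3, so a_0 = 12
8 = 2·3 + 2, so a_1 = 2
3 = 1·2 + 1, so a_2 = 1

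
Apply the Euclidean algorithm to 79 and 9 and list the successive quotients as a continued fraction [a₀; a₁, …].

Run the Euclidean algorithm, recording each quotient:
79 = 8·9 + 7, so a_0 = 8
9 = 1·7 + 2, so a_1 = 1
7 = 3·2 + 1, so a_2 = 3
2 = 2·1 + 0, so a_3 = 2

[8; 1, 3, 2]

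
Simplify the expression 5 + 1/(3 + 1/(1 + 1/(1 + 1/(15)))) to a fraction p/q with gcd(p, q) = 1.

576/109

Compute successive convergents:
a_0 = 5: 5/1
a_1 = 3: 16/3
a_2 = 1: 21/4
a_3 = 1: 37/7
a_4 = 15: 576/109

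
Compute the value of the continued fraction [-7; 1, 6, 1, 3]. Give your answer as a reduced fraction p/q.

-190/31

Work from the innermost term outward:
Start with 3.
1 + 1/(3/1) = 1 + 1/3 = 4/3
6 + 1/(4/3) = 6 + 3/4 = 27/4
1 + 1/(27/4) = 1 + 4/27 = 31/27
-7 + 1/(31/27) = -7 + 27/31 = -190/31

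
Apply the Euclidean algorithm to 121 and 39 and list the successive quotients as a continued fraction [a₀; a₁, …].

121 = 3·39 + 4, so a_0 = 3
39 = 9·4 + 3, so a_1 = 9
4 = 1·3 + 1, so a_2 = 1
3 = 3·1 + 0, so a_3 = 3

[3; 9, 1, 3]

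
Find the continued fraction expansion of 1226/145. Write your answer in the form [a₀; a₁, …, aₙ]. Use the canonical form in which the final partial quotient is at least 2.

⌊1226/145⌋ = 8, remainder 66
⌊145/66⌋ = 2, remainder 13
⌊66/13⌋ = 5, remainder 1
⌊13/1⌋ = 13, remainder 0

[8; 2, 5, 13]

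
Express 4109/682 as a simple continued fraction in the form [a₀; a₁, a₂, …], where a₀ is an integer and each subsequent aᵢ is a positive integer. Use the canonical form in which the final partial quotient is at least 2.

[6; 40, 8, 2]

Apply division with remainder until the remainder is 0:
⌊4109/682⌋ = 6, remainder 17
⌊682/17⌋ = 40, remainder 2
⌊17/2⌋ = 8, remainder 1
⌊2/1⌋ = 2, remainder 0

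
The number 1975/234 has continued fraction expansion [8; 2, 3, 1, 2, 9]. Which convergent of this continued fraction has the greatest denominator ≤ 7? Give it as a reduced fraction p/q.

List convergents until the denominator exceeds the bound:
a_0 = 8: 8/1  (≤ bound)
a_1 = 2: 17/2  (≤ bound)
a_2 = 3: 59/7  (≤ bound)
a_3 = 1: 76/9  (> 7, stop)

59/7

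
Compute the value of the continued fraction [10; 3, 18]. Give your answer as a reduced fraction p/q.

Start with 18.
3 + 1/(18/1) = 3 + 1/18 = 55/18
10 + 1/(55/18) = 10 + 18/55 = 568/55

568/55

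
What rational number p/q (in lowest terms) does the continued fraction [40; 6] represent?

Compute successive convergents:
a_0 = 40: 40/1
a_1 = 6: 241/6

241/6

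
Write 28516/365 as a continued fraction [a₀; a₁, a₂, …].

[78; 7, 1, 14, 3]

Repeatedly divide and take the remainder:
28516 ÷ 365 → quotient 78, remainder 46
365 ÷ 46 → quotient 7, remainder 43
46 ÷ 43 → quotient 1, remainder 3
43 ÷ 3 → quotient 14, remainder 1
3 ÷ 1 → quotient 3, remainder 0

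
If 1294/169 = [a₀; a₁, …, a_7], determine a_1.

Run the Euclidean algorithm, recording each quotient:
1294 ÷ 169 → quotient 7, remainder 111
169 ÷ 111 → quotient 1, remainder 58

1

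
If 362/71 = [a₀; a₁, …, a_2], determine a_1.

362 = 5·71 + 7, so a_0 = 5
71 = 10·7 + 1, so a_1 = 10

10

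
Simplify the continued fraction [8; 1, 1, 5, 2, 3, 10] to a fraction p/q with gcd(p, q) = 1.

7295/854

Collapse the nested fraction from the inside out:
Start with 10.
3 + 1/(10/1) = 3 + 1/10 = 31/10
2 + 1/(31/10) = 2 + 10/31 = 72/31
5 + 1/(72/31) = 5 + 31/72 = 391/72
1 + 1/(391/72) = 1 + 72/391 = 463/391
1 + 1/(463/391) = 1 + 391/463 = 854/463
8 + 1/(854/463) = 8 + 463/854 = 7295/854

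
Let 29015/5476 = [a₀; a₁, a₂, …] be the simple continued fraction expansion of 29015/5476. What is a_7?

29015 = 5·5476 + 1635, so a_0 = 5
5476 = 3·1635 + 571, so a_1 = 3
1635 = 2·571 + 493, so a_2 = 2
571 = 1·493 + 78, so a_3 = 1
493 = 6·78 + 25, so a_4 = 6
78 = 3·25 + 3, so a_5 = 3
25 = 8·3 + 1, so a_6 = 8
3 = 3·1 + 0, so a_7 = 3

3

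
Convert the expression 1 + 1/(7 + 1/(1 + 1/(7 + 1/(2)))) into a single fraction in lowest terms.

151/134

a_0 = 1: 1/1
a_1 = 7: 8/7
a_2 = 1: 9/8
a_3 = 7: 71/63
a_4 = 2: 151/134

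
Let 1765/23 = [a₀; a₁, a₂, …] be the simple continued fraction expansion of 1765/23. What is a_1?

⌊1765/23⌋ = 76, remainder 17
⌊23/17⌋ = 1, remainder 6

1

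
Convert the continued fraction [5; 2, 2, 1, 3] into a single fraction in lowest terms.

141/26

Start with 3.
1 + 1/(3/1) = 1 + 1/3 = 4/3
2 + 1/(4/3) = 2 + 3/4 = 11/4
2 + 1/(11/4) = 2 + 4/11 = 26/11
5 + 1/(26/11) = 5 + 11/26 = 141/26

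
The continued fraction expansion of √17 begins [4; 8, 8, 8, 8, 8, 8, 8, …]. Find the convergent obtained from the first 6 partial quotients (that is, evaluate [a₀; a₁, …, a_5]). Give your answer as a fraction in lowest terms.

143649/34840

Start with 8.
8 + 1/(8/1) = 8 + 1/8 = 65/8
8 + 1/(65/8) = 8 + 8/65 = 528/65
8 + 1/(528/65) = 8 + 65/528 = 4289/528
8 + 1/(4289/528) = 8 + 528/4289 = 34840/4289
4 + 1/(34840/4289) = 4 + 4289/34840 = 143649/34840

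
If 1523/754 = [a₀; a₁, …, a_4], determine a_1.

Apply division with remainder until the remainder is 0:
1523 ÷ 754 → quotient 2, remainder 15
754 ÷ 15 → quotient 50, remainder 4

50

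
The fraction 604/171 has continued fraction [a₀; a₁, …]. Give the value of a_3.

7

⌊604/171⌋ = 3, remainder 91
⌊171/91⌋ = 1, remainder 80
⌊91/80⌋ = 1, remainder 11
⌊80/11⌋ = 7, remainder 3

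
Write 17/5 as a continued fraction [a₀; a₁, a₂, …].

[3; 2, 2]

⌊17/5⌋ = 3, remainder 2
⌊5/2⌋ = 2, remainder 1
⌊2/1⌋ = 2, remainder 0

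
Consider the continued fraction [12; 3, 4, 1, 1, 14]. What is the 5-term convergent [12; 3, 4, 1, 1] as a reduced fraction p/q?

357/29

Work from the innermost term outward:
Start with 1.
1 + 1/(1/1) = 1 + 1/1 = 2/1
4 + 1/(2/1) = 4 + 1/2 = 9/2
3 + 1/(9/2) = 3 + 2/9 = 29/9
12 + 1/(29/9) = 12 + 9/29 = 357/29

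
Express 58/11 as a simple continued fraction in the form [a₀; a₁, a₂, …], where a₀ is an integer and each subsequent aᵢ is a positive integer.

⌊58/11⌋ = 5, remainder 3
⌊11/3⌋ = 3, remainder 2
⌊3/2⌋ = 1, remainder 1
⌊2/1⌋ = 2, remainder 0

[5; 3, 1, 2]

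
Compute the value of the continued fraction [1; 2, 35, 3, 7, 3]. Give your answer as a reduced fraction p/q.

Collapse the nested fraction from the inside out:
Start with 3.
7 + 1/(3/1) = 7 + 1/3 = 22/3
3 + 1/(22/3) = 3 + 3/22 = 69/22
35 + 1/(69/22) = 35 + 22/69 = 2437/69
2 + 1/(2437/69) = 2 + 69/2437 = 4943/2437
1 + 1/(4943/2437) = 1 + 2437/4943 = 7380/4943

7380/4943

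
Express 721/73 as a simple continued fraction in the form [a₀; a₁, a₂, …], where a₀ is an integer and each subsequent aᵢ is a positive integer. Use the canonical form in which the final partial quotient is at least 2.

[9; 1, 7, 9]

⌊721/73⌋ = 9, remainder 64
⌊73/64⌋ = 1, remainder 9
⌊64/9⌋ = 7, remainder 1
⌊9/1⌋ = 9, remainder 0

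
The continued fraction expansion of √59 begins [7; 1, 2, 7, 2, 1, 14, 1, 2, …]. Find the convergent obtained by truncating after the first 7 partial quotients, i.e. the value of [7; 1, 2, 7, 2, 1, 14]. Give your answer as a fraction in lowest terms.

7781/1013

a_0 = 7: 7/1
a_1 = 1: 8/1
a_2 = 2: 23/3
a_3 = 7: 169/22
a_4 = 2: 361/47
a_5 = 1: 530/69
a_6 = 14: 7781/1013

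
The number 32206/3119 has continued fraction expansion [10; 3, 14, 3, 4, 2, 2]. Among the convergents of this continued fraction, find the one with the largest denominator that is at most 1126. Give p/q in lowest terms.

a_0 = 10: 10/1  (≤ bound)
a_1 = 3: 31/3  (≤ bound)
a_2 = 14: 444/43  (≤ bound)
a_3 = 3: 1363/132  (≤ bound)
a_4 = 4: 5896/571  (≤ bound)
a_5 = 2: 13155/1274  (> 1126, stop)

5896/571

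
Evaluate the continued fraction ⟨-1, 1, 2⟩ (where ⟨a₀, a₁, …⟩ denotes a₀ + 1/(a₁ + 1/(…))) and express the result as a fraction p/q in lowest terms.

-1/3

a_0 = -1: -1/1
a_1 = 1: 0/1
a_2 = 2: -1/3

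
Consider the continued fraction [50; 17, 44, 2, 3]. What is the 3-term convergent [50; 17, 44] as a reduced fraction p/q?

Start with 44.
17 + 1/(44/1) = 17 + 1/44 = 749/44
50 + 1/(749/44) = 50 + 44/749 = 37494/749

37494/749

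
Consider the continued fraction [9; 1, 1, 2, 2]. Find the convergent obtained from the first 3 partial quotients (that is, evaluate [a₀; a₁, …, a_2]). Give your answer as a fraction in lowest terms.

a_0 = 9: 9/1
a_1 = 1: 10/1
a_2 = 1: 19/2

19/2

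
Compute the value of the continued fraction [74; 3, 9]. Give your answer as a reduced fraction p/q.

Start with 9.
3 + 1/(9/1) = 3 + 1/9 = 28/9
74 + 1/(28/9) = 74 + 9/28 = 2081/28

2081/28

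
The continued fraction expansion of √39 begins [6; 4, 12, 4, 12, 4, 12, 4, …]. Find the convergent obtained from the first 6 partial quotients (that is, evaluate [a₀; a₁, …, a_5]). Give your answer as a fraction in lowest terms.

Use the convergent recurrence hₖ = aₖ·hₖ₋₁ + hₖ₋₂ (and likewise for the denominators kₖ):
a_0 = 6: 6/1
a_1 = 4: 25/4
a_2 = 12: 306/49
a_3 = 4: 1249/200
a_4 = 12: 15294/2449
a_5 = 4: 62425/9996

62425/9996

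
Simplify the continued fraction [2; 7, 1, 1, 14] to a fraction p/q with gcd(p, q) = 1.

465/218

Start with 14.
1 + 1/(14/1) = 1 + 1/14 = 15/14
1 + 1/(15/14) = 1 + 14/15 = 29/15
7 + 1/(29/15) = 7 + 15/29 = 218/29
2 + 1/(218/29) = 2 + 29/218 = 465/218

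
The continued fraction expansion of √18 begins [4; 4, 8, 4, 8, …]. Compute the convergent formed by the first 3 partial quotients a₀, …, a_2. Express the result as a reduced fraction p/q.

Build up convergents one term at a time:
a_0 = 4: 4/1
a_1 = 4: 17/4
a_2 = 8: 140/33

140/33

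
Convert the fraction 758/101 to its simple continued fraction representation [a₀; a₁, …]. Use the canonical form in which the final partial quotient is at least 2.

Run the Euclidean algorithm, recording each quotient:
758 ÷ 101 → quotient 7, remainder 51
101 ÷ 51 → quotient 1, remainder 50
51 ÷ 50 → quotient 1, remainder 1
50 ÷ 1 → quotient 50, remainder 0

[7; 1, 1, 50]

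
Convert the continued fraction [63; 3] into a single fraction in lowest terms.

190/3

Work from the innermost term outward:
Start with 3.
63 + 1/(3/1) = 63 + 1/3 = 190/3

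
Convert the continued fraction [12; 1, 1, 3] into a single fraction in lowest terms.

Start with 3.
1 + 1/(3/1) = 1 + 1/3 = 4/3
1 + 1/(4/3) = 1 + 3/4 = 7/4
12 + 1/(7/4) = 12 + 4/7 = 88/7

88/7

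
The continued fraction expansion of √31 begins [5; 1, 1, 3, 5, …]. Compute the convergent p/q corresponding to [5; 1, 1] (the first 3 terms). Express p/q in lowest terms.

11/2

Start with 1.
1 + 1/(1/1) = 1 + 1/1 = 2/1
5 + 1/(2/1) = 5 + 1/2 = 11/2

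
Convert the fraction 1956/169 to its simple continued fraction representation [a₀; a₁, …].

1956 = 11·169 + 97, so a_0 = 11
169 = 1·97 + 72, so a_1 = 1
97 = 1·72 + 25, so a_2 = 1
72 = 2·25 + 22, so a_3 = 2
25 = 1·22 + 3, so a_4 = 1
22 = 7·3 + 1, so a_5 = 7
3 = 3·1 + 0, so a_6 = 3

[11; 1, 1, 2, 1, 7, 3]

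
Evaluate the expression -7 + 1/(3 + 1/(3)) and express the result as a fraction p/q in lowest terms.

-67/10

Build up convergents one term at a time:
a_0 = -7: -7/1
a_1 = 3: -20/3
a_2 = 3: -67/10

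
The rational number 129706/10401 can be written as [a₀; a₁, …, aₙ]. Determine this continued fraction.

⌊129706/10401⌋ = 12, remainder 4894
⌊10401/4894⌋ = 2, remainder 613
⌊4894/613⌋ = 7, remainder 603
⌊613/603⌋ = 1, remainder 10
⌊603/10⌋ = 60, remainder 3
⌊10/3⌋ = 3, remainder 1
⌊3/1⌋ = 3, remainder 0

[12; 2, 7, 1, 60, 3, 3]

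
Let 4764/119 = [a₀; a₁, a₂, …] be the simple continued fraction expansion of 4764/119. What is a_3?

3

4764 = 40·119 + 4, so a_0 = 40
119 = 29·4 + 3, so a_1 = 29
4 = 1·3 + 1, so a_2 = 1
3 = 3·1 + 0, so a_3 = 3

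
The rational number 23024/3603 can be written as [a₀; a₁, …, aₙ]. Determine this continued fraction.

[6; 2, 1, 1, 3, 2, 43, 2]

23024 = 6·3603 + 1406, so a_0 = 6
3603 = 2·1406 + 791, so a_1 = 2
1406 = 1·791 + 615, so a_2 = 1
791 = 1·615 + 176, so a_3 = 1
615 = 3·176 + 87, so a_4 = 3
176 = 2·87 + 2, so a_5 = 2
87 = 43·2 + 1, so a_6 = 43
2 = 2·1 + 0, so a_7 = 2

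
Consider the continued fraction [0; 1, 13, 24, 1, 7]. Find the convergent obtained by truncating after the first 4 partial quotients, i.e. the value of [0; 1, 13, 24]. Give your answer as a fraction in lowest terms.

Use the convergent recurrence hₖ = aₖ·hₖ₋₁ + hₖ₋₂ (and likewise for the denominators kₖ):
a_0 = 0: 0/1
a_1 = 1: 1/1
a_2 = 13: 13/14
a_3 = 24: 313/337

313/337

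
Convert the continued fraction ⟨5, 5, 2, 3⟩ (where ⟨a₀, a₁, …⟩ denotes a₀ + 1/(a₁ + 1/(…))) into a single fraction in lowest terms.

a_0 = 5: 5/1
a_1 = 5: 26/5
a_2 = 2: 57/11
a_3 = 3: 197/38

197/38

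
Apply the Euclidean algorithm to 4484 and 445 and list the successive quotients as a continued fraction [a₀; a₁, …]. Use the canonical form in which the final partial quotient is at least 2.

[10; 13, 11, 3]

4484 = 10·445 + 34, so a_0 = 10
445 = 13·34 + 3, so a_1 = 13
34 = 11·3 + 1, so a_2 = 11
3 = 3·1 + 0, so a_3 = 3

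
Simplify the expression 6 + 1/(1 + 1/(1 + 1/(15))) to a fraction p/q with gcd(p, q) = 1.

202/31

Build up convergents one term at a time:
a_0 = 6: 6/1
a_1 = 1: 7/1
a_2 = 1: 13/2
a_3 = 15: 202/31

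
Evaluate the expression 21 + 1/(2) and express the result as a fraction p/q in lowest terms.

a_0 = 21: 21/1
a_1 = 2: 43/2

43/2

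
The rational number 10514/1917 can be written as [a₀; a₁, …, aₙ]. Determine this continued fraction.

[5; 2, 15, 1, 2, 1, 14]

Repeatedly divide and take the remainder:
10514 ÷ 1917 → quotient 5, remainder 929
1917 ÷ 929 → quotient 2, remainder 59
929 ÷ 59 → quotient 15, remainder 44
59 ÷ 44 → quotient 1, remainder 15
44 ÷ 15 → quotient 2, remainder 14
15 ÷ 14 → quotient 1, remainder 1
14 ÷ 1 → quotient 14, remainder 0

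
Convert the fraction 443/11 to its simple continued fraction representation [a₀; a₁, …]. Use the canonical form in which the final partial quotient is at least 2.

[40; 3, 1, 2]

443 ÷ 11 → quotient 40, remainder 3
11 ÷ 3 → quotient 3, remainder 2
3 ÷ 2 → quotient 1, remainder 1
2 ÷ 1 → quotient 2, remainder 0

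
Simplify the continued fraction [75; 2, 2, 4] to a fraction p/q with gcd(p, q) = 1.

Use the convergent recurrence hₖ = aₖ·hₖ₋₁ + hₖ₋₂ (and likewise for the denominators kₖ):
a_0 = 75: 75/1
a_1 = 2: 151/2
a_2 = 2: 377/5
a_3 = 4: 1659/22

1659/22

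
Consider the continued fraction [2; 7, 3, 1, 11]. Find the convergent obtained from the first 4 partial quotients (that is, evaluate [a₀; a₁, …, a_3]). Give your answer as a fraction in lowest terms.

62/29

Build up convergents one term at a time:
a_0 = 2: 2/1
a_1 = 7: 15/7
a_2 = 3: 47/22
a_3 = 1: 62/29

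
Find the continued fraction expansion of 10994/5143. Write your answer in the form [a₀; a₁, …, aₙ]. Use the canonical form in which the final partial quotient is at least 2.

10994 = 2·5143 + 708, so a_0 = 2
5143 = 7·708 + 187, so a_1 = 7
708 = 3·187 + 147, so a_2 = 3
187 = 1·147 + 40, so a_3 = 1
147 = 3·40 + 27, so a_4 = 3
40 = 1·27 + 13, so a_5 = 1
27 = 2·13 + 1, so a_6 = 2
13 = 13·1 + 0, so a_7 = 13

[2; 7, 3, 1, 3, 1, 2, 13]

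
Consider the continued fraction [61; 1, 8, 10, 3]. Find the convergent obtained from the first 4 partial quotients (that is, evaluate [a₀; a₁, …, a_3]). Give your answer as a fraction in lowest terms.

5632/91

a_0 = 61: 61/1
a_1 = 1: 62/1
a_2 = 8: 557/9
a_3 = 10: 5632/91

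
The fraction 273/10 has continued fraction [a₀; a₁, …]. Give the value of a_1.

Run the Euclidean algorithm, recording each quotient:
273 = 27·10 + 3, so a_0 = 27
10 = 3·3 + 1, so a_1 = 3

3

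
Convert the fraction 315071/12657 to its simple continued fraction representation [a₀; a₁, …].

Repeatedly divide and take the remainder:
⌊315071/12657⌋ = 24, remainder 11303
⌊12657/11303⌋ = 1, remainder 1354
⌊11303/1354⌋ = 8, remainder 471
⌊1354/471⌋ = 2, remainder 412
⌊471/412⌋ = 1, remainder 59
⌊412/59⌋ = 6, remainder 58
⌊59/58⌋ = 1, remainder 1
⌊58/1⌋ = 58, remainder 0

[24; 1, 8, 2, 1, 6, 1, 58]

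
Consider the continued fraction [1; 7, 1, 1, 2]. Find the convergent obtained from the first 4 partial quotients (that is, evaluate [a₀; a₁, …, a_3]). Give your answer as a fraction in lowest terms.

a_0 = 1: 1/1
a_1 = 7: 8/7
a_2 = 1: 9/8
a_3 = 1: 17/15

17/15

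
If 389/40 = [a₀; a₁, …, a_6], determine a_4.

⌊389/40⌋ = 9, remainder 29
⌊40/29⌋ = 1, remainder 11
⌊29/11⌋ = 2, remainder 7
⌊11/7⌋ = 1, remainder 4
⌊7/4⌋ = 1, remainder 3

1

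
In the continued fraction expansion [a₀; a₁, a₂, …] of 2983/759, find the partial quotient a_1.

⌊2983/759⌋ = 3, remainder 706
⌊759/706⌋ = 1, remainder 53

1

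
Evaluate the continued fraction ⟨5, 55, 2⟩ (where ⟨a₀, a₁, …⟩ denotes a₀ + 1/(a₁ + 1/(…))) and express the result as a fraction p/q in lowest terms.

Compute successive convergents:
a_0 = 5: 5/1
a_1 = 55: 276/55
a_2 = 2: 557/111

557/111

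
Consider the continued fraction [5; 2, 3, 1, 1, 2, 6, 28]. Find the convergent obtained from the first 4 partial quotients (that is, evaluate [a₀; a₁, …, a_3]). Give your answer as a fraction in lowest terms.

Collapse the nested fraction from the inside out:
Start with 1.
3 + 1/(1/1) = 3 + 1/1 = 4/1
2 + 1/(4/1) = 2 + 1/4 = 9/4
5 + 1/(9/4) = 5 + 4/9 = 49/9

49/9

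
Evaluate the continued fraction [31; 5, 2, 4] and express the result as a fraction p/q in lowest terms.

1528/49

a_0 = 31: 31/1
a_1 = 5: 156/5
a_2 = 2: 343/11
a_3 = 4: 1528/49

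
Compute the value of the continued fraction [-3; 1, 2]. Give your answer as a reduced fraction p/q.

-7/3

Start with 2.
1 + 1/(2/1) = 1 + 1/2 = 3/2
-3 + 1/(3/2) = -3 + 2/3 = -7/3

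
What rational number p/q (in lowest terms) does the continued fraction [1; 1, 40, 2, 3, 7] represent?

Use the convergent recurrence hₖ = aₖ·hₖ₋₁ + hₖ₋₂ (and likewise for the denominators kₖ):
a_0 = 1: 1/1
a_1 = 1: 2/1
a_2 = 40: 81/41
a_3 = 2: 164/83
a_4 = 3: 573/290
a_5 = 7: 4175/2113

4175/2113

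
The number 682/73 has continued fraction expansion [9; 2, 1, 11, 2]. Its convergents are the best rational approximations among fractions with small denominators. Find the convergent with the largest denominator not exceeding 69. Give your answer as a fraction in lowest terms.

a_0 = 9: 9/1  (≤ bound)
a_1 = 2: 19/2  (≤ bound)
a_2 = 1: 28/3  (≤ bound)
a_3 = 11: 327/35  (≤ bound)
a_4 = 2: 682/73  (> 69, stop)

327/35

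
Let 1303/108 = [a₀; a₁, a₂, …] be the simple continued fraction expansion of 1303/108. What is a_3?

3

Apply division with remainder until the remainder is 0:
1303 = 12·108 + 7, so a_0 = 12
108 = 15·7 + 3, so a_1 = 15
7 = 2·3 + 1, so a_2 = 2
3 = 3·1 + 0, so a_3 = 3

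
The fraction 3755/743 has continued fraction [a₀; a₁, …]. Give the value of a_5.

Apply division with remainder until the remainder is 0:
⌊3755/743⌋ = 5, remainder 40
⌊743/40⌋ = 18, remainder 23
⌊40/23⌋ = 1, remainder 17
⌊23/17⌋ = 1, remainder 6
⌊17/6⌋ = 2, remainder 5
⌊6/5⌋ = 1, remainder 1

1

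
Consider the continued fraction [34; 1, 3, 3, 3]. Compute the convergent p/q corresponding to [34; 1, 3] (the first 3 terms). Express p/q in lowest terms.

139/4

Use the convergent recurrence hₖ = aₖ·hₖ₋₁ + hₖ₋₂ (and likewise for the denominators kₖ):
a_0 = 34: 34/1
a_1 = 1: 35/1
a_2 = 3: 139/4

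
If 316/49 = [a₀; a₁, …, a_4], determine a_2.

⌊316/49⌋ = 6, remainder 22
⌊49/22⌋ = 2, remainder 5
⌊22/5⌋ = 4, remainder 2

4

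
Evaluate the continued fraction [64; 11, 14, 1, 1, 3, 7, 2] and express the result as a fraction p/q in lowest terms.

1126516/17577

a_0 = 64: 64/1
a_1 = 11: 705/11
a_2 = 14: 9934/155
a_3 = 1: 10639/166
a_4 = 1: 20573/321
a_5 = 3: 72358/1129
a_6 = 7: 527079/8224
a_7 = 2: 1126516/17577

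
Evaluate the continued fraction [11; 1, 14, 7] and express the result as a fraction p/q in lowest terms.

Start with 7.
14 + 1/(7/1) = 14 + 1/7 = 99/7
1 + 1/(99/7) = 1 + 7/99 = 106/99
11 + 1/(106/99) = 11 + 99/106 = 1265/106

1265/106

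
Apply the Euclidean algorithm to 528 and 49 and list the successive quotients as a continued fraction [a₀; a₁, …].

Run the Euclidean algorithm, recording each quotient:
⌊528/49⌋ = 10, remainder 38
⌊49/38⌋ = 1, remainder 11
⌊38/11⌋ = 3, remainder 5
⌊11/5⌋ = 2, remainder 1
⌊5/1⌋ = 5, remainder 0

[10; 1, 3, 2, 5]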